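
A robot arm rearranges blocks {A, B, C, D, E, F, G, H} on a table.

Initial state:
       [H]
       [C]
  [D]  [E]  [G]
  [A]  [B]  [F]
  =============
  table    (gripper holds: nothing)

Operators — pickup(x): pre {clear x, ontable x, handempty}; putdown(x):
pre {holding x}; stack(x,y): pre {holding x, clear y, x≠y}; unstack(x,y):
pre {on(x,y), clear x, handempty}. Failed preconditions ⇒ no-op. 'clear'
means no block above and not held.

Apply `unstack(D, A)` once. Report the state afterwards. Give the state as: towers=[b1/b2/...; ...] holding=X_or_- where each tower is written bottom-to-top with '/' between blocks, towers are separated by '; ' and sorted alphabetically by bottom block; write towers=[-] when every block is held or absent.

before: towers=[A/D; B/E/C/H; F/G] holding=-
pre[unstack(D, A)]: on(D,A) yes, clear(D) yes, handempty yes
all met → apply unstack(D, A)
after:  towers=[A; B/E/C/H; F/G] holding=D

towers=[A; B/E/C/H; F/G] holding=D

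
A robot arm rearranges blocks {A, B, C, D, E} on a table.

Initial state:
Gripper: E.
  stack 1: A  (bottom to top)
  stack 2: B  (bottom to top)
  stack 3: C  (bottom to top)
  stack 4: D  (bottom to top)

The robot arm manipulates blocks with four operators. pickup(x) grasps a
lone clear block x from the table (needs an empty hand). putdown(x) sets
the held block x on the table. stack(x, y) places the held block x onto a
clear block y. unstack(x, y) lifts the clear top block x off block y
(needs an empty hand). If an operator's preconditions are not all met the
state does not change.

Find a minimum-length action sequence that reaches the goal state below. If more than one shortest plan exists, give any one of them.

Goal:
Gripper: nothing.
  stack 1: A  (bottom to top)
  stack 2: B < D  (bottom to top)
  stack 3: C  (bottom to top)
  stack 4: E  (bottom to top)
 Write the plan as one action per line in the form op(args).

putdown(E)
pickup(D)
stack(D, B)

step 1 (putdown(E)): towers=[A; B; C; D; E] holding=-
step 2 (pickup(D)): towers=[A; B; C; E] holding=D
step 3 (stack(D, B)): towers=[A; B/D; C; E] holding=-
goal check: towers=[A; B/D; C; E] holding=- — reached (length 3, optimal by BFS)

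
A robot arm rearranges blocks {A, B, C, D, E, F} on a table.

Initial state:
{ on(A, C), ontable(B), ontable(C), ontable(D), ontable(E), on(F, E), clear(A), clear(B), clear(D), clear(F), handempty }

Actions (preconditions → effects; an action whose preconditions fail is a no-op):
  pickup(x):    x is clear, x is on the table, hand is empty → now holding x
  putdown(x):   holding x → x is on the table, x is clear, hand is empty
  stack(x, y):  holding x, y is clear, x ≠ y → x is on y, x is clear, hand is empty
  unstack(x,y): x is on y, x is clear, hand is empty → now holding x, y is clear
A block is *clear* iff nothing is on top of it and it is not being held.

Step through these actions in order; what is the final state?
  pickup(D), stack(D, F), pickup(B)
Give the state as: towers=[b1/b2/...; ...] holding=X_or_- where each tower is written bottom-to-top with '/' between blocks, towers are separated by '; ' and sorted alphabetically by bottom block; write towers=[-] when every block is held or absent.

towers=[C/A; E/F/D] holding=B

step 1 (pickup(D)): towers=[B; C/A; E/F] holding=D
step 2 (stack(D, F)): towers=[B; C/A; E/F/D] holding=-
step 3 (pickup(B)): towers=[C/A; E/F/D] holding=B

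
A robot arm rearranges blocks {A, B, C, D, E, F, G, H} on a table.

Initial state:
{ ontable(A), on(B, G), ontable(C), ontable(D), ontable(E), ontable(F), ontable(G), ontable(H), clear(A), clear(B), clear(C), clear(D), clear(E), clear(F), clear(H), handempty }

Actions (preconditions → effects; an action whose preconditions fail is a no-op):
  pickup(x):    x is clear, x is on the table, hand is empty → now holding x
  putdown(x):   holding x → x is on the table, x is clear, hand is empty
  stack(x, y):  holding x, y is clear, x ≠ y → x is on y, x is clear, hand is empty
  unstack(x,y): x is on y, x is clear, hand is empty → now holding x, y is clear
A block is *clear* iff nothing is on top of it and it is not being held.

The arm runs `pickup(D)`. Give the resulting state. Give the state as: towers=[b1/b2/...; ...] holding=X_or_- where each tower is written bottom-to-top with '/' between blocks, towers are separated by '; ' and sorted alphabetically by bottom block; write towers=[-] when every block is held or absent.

before: towers=[A; C; D; E; F; G/B; H] holding=-
pre[pickup(D)]: clear(D) ✓, ontable(D) ✓, handempty ✓
all met → apply pickup(D)
after:  towers=[A; C; E; F; G/B; H] holding=D

towers=[A; C; E; F; G/B; H] holding=D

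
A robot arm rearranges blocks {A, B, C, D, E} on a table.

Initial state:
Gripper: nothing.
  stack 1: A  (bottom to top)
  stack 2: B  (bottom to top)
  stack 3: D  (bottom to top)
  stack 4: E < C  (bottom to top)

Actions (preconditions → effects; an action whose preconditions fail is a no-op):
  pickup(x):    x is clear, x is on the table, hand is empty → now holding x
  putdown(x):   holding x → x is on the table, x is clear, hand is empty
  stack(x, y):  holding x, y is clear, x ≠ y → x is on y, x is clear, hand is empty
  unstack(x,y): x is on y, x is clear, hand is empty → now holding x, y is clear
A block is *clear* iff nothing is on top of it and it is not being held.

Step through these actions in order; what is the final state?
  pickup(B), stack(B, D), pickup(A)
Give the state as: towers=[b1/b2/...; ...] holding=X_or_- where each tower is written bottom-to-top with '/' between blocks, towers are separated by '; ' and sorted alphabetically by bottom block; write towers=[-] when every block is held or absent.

step 1 (pickup(B)): towers=[A; D; E/C] holding=B
step 2 (stack(B, D)): towers=[A; D/B; E/C] holding=-
step 3 (pickup(A)): towers=[D/B; E/C] holding=A

towers=[D/B; E/C] holding=A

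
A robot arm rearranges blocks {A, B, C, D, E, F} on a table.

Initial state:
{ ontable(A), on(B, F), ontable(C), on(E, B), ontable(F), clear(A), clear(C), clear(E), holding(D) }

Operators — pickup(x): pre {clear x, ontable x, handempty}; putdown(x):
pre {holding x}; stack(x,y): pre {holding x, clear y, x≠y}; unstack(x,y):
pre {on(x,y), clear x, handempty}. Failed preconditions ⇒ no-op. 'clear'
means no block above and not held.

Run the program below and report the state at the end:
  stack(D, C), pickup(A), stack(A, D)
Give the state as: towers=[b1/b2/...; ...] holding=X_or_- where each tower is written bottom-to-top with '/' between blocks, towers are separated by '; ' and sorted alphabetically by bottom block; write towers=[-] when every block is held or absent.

towers=[C/D/A; F/B/E] holding=-

step 1 (stack(D, C)): towers=[A; C/D; F/B/E] holding=-
step 2 (pickup(A)): towers=[C/D; F/B/E] holding=A
step 3 (stack(A, D)): towers=[C/D/A; F/B/E] holding=-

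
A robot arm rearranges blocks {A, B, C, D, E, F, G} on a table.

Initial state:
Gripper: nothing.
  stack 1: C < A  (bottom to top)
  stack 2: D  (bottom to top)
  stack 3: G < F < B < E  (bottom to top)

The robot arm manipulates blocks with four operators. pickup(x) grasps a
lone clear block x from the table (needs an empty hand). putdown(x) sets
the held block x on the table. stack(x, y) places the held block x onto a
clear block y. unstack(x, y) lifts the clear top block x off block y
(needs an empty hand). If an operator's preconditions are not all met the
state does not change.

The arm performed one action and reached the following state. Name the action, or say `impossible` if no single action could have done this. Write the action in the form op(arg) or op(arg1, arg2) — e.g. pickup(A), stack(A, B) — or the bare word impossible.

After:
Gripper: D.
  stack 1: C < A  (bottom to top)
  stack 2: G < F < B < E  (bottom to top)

pickup(D)

target: towers=[C/A; G/F/B/E] holding=D
         pickup(D) → towers=[C/A; G/F/B/E] holding=D  ← match
     unstack(A, C) → towers=[C; D; G/F/B/E] holding=A
     unstack(E, B) → towers=[C/A; D; G/F/B] holding=E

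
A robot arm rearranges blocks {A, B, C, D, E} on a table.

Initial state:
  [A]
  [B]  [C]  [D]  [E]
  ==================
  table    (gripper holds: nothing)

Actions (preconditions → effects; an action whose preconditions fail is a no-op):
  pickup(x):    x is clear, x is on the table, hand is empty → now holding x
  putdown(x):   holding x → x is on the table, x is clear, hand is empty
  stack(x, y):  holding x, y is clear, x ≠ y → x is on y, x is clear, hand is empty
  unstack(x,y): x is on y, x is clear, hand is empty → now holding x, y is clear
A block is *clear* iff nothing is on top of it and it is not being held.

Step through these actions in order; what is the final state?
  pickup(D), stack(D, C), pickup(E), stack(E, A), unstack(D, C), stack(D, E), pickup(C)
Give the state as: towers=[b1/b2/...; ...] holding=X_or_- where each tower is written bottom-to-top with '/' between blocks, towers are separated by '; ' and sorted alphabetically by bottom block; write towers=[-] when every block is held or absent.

step 1 (pickup(D)): towers=[B/A; C; E] holding=D
step 2 (stack(D, C)): towers=[B/A; C/D; E] holding=-
step 3 (pickup(E)): towers=[B/A; C/D] holding=E
step 4 (stack(E, A)): towers=[B/A/E; C/D] holding=-
step 5 (unstack(D, C)): towers=[B/A/E; C] holding=D
step 6 (stack(D, E)): towers=[B/A/E/D; C] holding=-
step 7 (pickup(C)): towers=[B/A/E/D] holding=C

towers=[B/A/E/D] holding=C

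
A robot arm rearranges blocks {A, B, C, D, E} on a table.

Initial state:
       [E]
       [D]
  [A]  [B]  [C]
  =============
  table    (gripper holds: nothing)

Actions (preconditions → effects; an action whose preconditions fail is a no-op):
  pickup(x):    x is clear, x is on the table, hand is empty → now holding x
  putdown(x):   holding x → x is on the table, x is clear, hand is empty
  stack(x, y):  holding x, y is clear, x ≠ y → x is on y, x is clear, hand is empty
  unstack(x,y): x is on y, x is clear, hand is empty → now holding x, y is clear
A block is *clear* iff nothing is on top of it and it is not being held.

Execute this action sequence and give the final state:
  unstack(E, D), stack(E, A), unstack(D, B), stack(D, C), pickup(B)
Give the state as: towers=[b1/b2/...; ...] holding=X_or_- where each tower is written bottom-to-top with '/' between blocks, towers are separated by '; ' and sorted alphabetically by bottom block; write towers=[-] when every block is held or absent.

towers=[A/E; C/D] holding=B

step 1 (unstack(E, D)): towers=[A; B/D; C] holding=E
step 2 (stack(E, A)): towers=[A/E; B/D; C] holding=-
step 3 (unstack(D, B)): towers=[A/E; B; C] holding=D
step 4 (stack(D, C)): towers=[A/E; B; C/D] holding=-
step 5 (pickup(B)): towers=[A/E; C/D] holding=B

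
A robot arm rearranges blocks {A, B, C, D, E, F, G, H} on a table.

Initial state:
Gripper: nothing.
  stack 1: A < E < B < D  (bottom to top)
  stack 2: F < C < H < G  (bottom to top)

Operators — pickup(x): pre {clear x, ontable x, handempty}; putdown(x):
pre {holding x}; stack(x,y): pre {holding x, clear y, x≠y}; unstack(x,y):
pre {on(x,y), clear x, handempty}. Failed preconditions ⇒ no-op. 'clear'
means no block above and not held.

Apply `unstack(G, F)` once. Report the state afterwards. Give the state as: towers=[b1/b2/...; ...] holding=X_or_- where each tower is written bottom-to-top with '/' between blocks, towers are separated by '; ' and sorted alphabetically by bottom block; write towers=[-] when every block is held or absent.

before: towers=[A/E/B/D; F/C/H/G] holding=-
pre[unstack(G, F)]: on(G,F) ✗, clear(G) ✓, handempty ✓
on(G,F) unmet → unstack(G, F) is a no-op
after:  towers=[A/E/B/D; F/C/H/G] holding=-

towers=[A/E/B/D; F/C/H/G] holding=-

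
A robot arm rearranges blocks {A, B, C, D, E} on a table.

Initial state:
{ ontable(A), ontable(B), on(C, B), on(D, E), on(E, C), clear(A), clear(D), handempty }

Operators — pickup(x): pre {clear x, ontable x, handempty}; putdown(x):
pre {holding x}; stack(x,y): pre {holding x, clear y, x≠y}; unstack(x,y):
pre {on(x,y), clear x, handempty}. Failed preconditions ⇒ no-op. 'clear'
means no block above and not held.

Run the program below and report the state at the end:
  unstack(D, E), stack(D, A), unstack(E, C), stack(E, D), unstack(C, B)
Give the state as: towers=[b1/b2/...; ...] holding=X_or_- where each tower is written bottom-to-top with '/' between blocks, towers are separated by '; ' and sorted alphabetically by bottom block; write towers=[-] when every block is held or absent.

towers=[A/D/E; B] holding=C

step 1 (unstack(D, E)): towers=[A; B/C/E] holding=D
step 2 (stack(D, A)): towers=[A/D; B/C/E] holding=-
step 3 (unstack(E, C)): towers=[A/D; B/C] holding=E
step 4 (stack(E, D)): towers=[A/D/E; B/C] holding=-
step 5 (unstack(C, B)): towers=[A/D/E; B] holding=C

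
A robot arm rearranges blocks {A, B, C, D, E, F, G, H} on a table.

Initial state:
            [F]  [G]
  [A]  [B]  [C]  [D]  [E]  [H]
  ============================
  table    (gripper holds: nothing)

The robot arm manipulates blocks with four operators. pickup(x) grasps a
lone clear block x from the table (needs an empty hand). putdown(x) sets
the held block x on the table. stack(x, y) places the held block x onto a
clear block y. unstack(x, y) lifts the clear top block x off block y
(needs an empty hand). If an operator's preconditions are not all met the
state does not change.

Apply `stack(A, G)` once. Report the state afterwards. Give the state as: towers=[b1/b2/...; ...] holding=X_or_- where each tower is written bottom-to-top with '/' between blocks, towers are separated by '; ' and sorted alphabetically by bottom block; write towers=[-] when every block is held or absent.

before: towers=[A; B; C/F; D/G; E; H] holding=-
pre[stack(A, G)]: holding(A) no, clear(G) yes, A≠G yes
holding(A) unmet → stack(A, G) is a no-op
after:  towers=[A; B; C/F; D/G; E; H] holding=-

towers=[A; B; C/F; D/G; E; H] holding=-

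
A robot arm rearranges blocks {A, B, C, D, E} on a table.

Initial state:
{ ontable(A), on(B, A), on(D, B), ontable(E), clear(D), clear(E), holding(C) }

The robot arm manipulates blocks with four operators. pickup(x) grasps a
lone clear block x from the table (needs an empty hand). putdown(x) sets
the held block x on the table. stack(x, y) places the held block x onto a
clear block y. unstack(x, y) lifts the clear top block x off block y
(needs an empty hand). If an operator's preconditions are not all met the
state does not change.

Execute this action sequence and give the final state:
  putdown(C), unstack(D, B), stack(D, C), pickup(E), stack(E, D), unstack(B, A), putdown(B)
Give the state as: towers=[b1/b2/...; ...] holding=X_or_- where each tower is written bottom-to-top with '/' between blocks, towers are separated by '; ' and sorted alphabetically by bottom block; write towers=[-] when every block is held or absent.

step 1 (putdown(C)): towers=[A/B/D; C; E] holding=-
step 2 (unstack(D, B)): towers=[A/B; C; E] holding=D
step 3 (stack(D, C)): towers=[A/B; C/D; E] holding=-
step 4 (pickup(E)): towers=[A/B; C/D] holding=E
step 5 (stack(E, D)): towers=[A/B; C/D/E] holding=-
step 6 (unstack(B, A)): towers=[A; C/D/E] holding=B
step 7 (putdown(B)): towers=[A; B; C/D/E] holding=-

towers=[A; B; C/D/E] holding=-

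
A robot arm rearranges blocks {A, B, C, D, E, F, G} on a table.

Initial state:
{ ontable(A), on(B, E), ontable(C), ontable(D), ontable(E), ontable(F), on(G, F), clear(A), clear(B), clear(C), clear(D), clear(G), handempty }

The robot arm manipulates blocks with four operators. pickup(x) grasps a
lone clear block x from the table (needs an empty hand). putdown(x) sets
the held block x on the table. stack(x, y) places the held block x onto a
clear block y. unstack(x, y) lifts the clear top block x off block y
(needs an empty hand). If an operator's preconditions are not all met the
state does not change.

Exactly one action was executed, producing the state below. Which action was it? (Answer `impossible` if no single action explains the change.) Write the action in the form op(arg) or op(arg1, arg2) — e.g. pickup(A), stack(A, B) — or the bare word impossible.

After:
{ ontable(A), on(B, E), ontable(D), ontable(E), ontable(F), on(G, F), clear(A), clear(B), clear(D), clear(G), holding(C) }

pickup(C)

target: towers=[A; D; E/B; F/G] holding=C
     unstack(B, E) → towers=[A; C; D; E; F/G] holding=B
     unstack(G, F) → towers=[A; C; D; E/B; F] holding=G
         pickup(D) → towers=[A; C; E/B; F/G] holding=D
         pickup(A) → towers=[C; D; E/B; F/G] holding=A
         pickup(C) → towers=[A; D; E/B; F/G] holding=C  ← match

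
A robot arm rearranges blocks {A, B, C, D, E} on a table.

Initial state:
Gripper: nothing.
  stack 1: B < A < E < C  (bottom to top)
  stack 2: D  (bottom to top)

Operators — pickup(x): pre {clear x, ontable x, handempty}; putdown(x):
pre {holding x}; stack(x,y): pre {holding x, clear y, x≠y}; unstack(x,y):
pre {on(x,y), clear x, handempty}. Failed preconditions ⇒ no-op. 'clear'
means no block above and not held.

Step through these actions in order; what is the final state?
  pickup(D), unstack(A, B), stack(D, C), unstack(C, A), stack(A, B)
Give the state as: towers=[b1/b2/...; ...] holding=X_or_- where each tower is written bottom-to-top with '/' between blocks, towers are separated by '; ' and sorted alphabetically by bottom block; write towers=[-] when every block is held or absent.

step 1 (pickup(D)): towers=[B/A/E/C] holding=D
step 2 (unstack(A, B)) [no-op]: towers=[B/A/E/C] holding=D
step 3 (stack(D, C)): towers=[B/A/E/C/D] holding=-
step 4 (unstack(C, A)) [no-op]: towers=[B/A/E/C/D] holding=-
step 5 (stack(A, B)) [no-op]: towers=[B/A/E/C/D] holding=-

towers=[B/A/E/C/D] holding=-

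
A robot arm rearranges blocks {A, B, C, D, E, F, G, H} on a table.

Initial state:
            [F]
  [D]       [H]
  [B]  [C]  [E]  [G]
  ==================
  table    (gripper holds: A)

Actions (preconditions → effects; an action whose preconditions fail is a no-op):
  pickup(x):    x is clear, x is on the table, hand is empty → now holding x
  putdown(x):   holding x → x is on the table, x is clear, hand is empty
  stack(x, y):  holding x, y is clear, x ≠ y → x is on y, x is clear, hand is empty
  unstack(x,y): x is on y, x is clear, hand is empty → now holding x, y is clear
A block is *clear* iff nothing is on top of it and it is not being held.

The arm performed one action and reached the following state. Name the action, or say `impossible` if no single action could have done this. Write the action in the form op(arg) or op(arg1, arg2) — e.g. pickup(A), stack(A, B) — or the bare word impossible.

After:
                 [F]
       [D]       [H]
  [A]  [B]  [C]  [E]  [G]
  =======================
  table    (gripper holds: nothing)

target: towers=[A; B/D; C; E/H/F; G] holding=-
        putdown(A) → towers=[A; B/D; C; E/H/F; G] holding=-  ← match
       stack(A, G) → towers=[B/D; C; E/H/F; G/A] holding=-
       stack(A, F) → towers=[B/D; C; E/H/F/A; G] holding=-
       stack(A, D) → towers=[B/D/A; C; E/H/F; G] holding=-
       stack(A, C) → towers=[B/D; C/A; E/H/F; G] holding=-

putdown(A)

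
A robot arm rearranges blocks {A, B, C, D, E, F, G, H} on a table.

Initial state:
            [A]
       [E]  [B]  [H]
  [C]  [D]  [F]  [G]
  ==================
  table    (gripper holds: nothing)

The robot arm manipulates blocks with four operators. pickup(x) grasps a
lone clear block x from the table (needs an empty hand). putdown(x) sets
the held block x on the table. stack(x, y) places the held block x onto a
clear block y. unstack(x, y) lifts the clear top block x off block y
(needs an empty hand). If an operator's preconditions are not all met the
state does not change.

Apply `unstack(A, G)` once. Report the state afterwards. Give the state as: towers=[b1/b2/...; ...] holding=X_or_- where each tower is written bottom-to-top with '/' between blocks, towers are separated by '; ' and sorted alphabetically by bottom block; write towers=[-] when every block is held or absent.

before: towers=[C; D/E; F/B/A; G/H] holding=-
pre[unstack(A, G)]: on(A,G) ✗, clear(A) ✓, handempty ✓
on(A,G) unmet → unstack(A, G) is a no-op
after:  towers=[C; D/E; F/B/A; G/H] holding=-

towers=[C; D/E; F/B/A; G/H] holding=-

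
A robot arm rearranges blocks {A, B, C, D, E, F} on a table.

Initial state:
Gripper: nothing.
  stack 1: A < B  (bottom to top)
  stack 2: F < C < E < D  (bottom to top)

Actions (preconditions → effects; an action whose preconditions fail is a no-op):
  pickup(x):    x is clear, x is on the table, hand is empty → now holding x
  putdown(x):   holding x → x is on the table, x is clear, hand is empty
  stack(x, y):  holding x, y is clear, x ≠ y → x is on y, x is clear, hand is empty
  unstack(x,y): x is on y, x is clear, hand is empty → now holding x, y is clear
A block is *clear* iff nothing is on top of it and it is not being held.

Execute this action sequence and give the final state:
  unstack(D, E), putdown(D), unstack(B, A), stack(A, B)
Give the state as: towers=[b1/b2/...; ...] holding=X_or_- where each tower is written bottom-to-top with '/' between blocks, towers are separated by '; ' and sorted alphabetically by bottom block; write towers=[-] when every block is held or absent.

towers=[A; D; F/C/E] holding=B

step 1 (unstack(D, E)): towers=[A/B; F/C/E] holding=D
step 2 (putdown(D)): towers=[A/B; D; F/C/E] holding=-
step 3 (unstack(B, A)): towers=[A; D; F/C/E] holding=B
step 4 (stack(A, B)) [no-op]: towers=[A; D; F/C/E] holding=B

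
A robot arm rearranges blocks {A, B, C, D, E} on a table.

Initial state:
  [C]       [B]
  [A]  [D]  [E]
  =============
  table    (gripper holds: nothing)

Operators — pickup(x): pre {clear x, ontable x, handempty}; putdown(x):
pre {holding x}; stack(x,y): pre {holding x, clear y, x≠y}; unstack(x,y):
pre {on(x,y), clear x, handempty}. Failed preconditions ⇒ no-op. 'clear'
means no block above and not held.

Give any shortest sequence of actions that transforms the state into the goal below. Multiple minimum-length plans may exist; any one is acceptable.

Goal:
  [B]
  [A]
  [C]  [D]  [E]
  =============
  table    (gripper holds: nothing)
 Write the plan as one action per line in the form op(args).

step 1 (unstack(C, A)): towers=[A; D; E/B] holding=C
step 2 (putdown(C)): towers=[A; C; D; E/B] holding=-
step 3 (pickup(A)): towers=[C; D; E/B] holding=A
step 4 (stack(A, C)): towers=[C/A; D; E/B] holding=-
step 5 (unstack(B, E)): towers=[C/A; D; E] holding=B
step 6 (stack(B, A)): towers=[C/A/B; D; E] holding=-
goal check: towers=[C/A/B; D; E] holding=- — reached (length 6, optimal by BFS)

unstack(C, A)
putdown(C)
pickup(A)
stack(A, C)
unstack(B, E)
stack(B, A)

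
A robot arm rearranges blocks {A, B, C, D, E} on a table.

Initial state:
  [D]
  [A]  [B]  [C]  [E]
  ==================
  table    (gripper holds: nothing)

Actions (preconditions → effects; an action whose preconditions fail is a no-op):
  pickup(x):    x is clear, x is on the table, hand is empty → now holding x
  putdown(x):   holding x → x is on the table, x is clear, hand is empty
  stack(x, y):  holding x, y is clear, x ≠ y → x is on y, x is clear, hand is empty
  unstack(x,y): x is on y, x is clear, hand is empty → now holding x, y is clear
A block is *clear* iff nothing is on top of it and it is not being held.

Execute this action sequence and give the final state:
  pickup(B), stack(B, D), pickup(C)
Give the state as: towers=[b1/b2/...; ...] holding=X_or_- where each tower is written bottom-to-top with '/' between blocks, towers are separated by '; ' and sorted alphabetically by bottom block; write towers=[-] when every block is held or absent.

towers=[A/D/B; E] holding=C

step 1 (pickup(B)): towers=[A/D; C; E] holding=B
step 2 (stack(B, D)): towers=[A/D/B; C; E] holding=-
step 3 (pickup(C)): towers=[A/D/B; E] holding=C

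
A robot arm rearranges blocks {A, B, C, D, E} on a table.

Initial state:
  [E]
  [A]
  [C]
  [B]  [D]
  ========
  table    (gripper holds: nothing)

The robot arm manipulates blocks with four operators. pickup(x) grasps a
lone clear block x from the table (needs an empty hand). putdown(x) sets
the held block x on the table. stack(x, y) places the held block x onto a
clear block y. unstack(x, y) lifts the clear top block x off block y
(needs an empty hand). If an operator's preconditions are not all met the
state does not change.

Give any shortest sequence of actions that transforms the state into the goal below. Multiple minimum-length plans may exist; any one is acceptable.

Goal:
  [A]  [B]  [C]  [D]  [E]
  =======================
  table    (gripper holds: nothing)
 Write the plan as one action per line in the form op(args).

step 1 (unstack(E, A)): towers=[B/C/A; D] holding=E
step 2 (putdown(E)): towers=[B/C/A; D; E] holding=-
step 3 (unstack(A, C)): towers=[B/C; D; E] holding=A
step 4 (putdown(A)): towers=[A; B/C; D; E] holding=-
step 5 (unstack(C, B)): towers=[A; B; D; E] holding=C
step 6 (putdown(C)): towers=[A; B; C; D; E] holding=-
goal check: towers=[A; B; C; D; E] holding=- — reached (length 6, optimal by BFS)

unstack(E, A)
putdown(E)
unstack(A, C)
putdown(A)
unstack(C, B)
putdown(C)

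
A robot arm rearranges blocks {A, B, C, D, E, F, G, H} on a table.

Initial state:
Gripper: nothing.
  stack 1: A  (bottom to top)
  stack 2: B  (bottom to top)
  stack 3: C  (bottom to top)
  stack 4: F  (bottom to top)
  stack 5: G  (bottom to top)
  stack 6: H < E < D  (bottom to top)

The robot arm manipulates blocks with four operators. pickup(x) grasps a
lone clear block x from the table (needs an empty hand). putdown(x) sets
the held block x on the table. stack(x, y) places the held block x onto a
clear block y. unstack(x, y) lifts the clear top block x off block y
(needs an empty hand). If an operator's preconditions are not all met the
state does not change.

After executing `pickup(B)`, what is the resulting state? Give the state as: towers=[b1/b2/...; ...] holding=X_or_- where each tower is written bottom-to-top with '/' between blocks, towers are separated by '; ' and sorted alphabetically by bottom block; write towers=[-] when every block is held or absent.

towers=[A; C; F; G; H/E/D] holding=B

before: towers=[A; B; C; F; G; H/E/D] holding=-
pre[pickup(B)]: clear(B) ✓, ontable(B) ✓, handempty ✓
all met → apply pickup(B)
after:  towers=[A; C; F; G; H/E/D] holding=B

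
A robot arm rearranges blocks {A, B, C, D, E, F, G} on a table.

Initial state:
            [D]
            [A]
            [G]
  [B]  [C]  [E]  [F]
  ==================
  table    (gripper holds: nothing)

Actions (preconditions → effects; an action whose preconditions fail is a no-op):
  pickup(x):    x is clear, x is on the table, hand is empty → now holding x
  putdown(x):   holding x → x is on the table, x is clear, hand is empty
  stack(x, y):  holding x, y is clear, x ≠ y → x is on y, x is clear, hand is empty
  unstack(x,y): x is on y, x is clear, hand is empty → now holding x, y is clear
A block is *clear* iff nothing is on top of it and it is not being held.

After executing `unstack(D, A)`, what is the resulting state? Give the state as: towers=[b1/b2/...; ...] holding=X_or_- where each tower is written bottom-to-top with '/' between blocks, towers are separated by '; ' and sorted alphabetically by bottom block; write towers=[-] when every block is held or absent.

before: towers=[B; C; E/G/A/D; F] holding=-
pre[unstack(D, A)]: on(D,A) ok, clear(D) ok, handempty ok
all met → apply unstack(D, A)
after:  towers=[B; C; E/G/A; F] holding=D

towers=[B; C; E/G/A; F] holding=D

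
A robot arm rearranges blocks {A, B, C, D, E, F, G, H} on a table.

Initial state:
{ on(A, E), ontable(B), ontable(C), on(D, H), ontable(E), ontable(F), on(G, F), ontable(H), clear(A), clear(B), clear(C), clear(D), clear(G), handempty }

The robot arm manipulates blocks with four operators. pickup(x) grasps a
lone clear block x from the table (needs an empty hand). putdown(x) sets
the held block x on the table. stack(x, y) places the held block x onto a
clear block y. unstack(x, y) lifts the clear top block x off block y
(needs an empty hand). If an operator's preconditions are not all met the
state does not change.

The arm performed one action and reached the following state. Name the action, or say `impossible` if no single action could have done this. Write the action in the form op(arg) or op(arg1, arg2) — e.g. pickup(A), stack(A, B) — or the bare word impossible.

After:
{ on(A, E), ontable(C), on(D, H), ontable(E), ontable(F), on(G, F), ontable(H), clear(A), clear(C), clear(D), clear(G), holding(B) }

target: towers=[C; E/A; F/G; H/D] holding=B
     unstack(G, F) → towers=[B; C; E/A; F; H/D] holding=G
     unstack(A, E) → towers=[B; C; E; F/G; H/D] holding=A
         pickup(B) → towers=[C; E/A; F/G; H/D] holding=B  ← match
     unstack(D, H) → towers=[B; C; E/A; F/G; H] holding=D
         pickup(C) → towers=[B; E/A; F/G; H/D] holding=C

pickup(B)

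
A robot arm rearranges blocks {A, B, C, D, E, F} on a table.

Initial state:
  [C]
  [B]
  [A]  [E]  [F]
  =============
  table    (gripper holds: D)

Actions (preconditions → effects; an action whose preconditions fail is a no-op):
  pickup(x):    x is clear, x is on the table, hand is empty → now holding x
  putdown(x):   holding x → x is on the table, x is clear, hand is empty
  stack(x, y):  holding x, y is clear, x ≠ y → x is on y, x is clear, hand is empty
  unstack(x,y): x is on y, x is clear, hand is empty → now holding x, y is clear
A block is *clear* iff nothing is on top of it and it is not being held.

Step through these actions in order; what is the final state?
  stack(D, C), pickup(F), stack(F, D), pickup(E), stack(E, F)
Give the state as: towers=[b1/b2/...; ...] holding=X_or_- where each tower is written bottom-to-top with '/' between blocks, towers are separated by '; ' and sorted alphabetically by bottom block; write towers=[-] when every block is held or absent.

towers=[A/B/C/D/F/E] holding=-

step 1 (stack(D, C)): towers=[A/B/C/D; E; F] holding=-
step 2 (pickup(F)): towers=[A/B/C/D; E] holding=F
step 3 (stack(F, D)): towers=[A/B/C/D/F; E] holding=-
step 4 (pickup(E)): towers=[A/B/C/D/F] holding=E
step 5 (stack(E, F)): towers=[A/B/C/D/F/E] holding=-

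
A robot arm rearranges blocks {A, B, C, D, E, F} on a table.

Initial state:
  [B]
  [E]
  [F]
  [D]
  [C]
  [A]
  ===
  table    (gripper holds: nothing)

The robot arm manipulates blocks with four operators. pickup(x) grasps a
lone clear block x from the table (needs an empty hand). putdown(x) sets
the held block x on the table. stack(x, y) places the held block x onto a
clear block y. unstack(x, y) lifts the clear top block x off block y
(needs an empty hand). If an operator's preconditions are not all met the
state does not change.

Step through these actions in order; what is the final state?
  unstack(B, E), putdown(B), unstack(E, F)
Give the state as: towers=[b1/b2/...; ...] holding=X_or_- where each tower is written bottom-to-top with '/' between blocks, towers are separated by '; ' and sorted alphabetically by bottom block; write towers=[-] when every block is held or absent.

towers=[A/C/D/F; B] holding=E

step 1 (unstack(B, E)): towers=[A/C/D/F/E] holding=B
step 2 (putdown(B)): towers=[A/C/D/F/E; B] holding=-
step 3 (unstack(E, F)): towers=[A/C/D/F; B] holding=E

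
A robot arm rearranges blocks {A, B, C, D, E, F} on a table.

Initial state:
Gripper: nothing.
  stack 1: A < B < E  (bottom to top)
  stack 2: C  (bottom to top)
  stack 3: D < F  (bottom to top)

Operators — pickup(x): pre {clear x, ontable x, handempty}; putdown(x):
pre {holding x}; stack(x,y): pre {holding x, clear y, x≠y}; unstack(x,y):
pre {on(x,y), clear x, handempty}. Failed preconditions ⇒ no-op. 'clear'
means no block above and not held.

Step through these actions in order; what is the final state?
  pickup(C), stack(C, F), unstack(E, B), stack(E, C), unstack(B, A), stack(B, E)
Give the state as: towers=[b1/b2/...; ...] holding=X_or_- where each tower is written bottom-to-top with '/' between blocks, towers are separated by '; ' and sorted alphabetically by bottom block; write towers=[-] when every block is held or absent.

towers=[A; D/F/C/E/B] holding=-

step 1 (pickup(C)): towers=[A/B/E; D/F] holding=C
step 2 (stack(C, F)): towers=[A/B/E; D/F/C] holding=-
step 3 (unstack(E, B)): towers=[A/B; D/F/C] holding=E
step 4 (stack(E, C)): towers=[A/B; D/F/C/E] holding=-
step 5 (unstack(B, A)): towers=[A; D/F/C/E] holding=B
step 6 (stack(B, E)): towers=[A; D/F/C/E/B] holding=-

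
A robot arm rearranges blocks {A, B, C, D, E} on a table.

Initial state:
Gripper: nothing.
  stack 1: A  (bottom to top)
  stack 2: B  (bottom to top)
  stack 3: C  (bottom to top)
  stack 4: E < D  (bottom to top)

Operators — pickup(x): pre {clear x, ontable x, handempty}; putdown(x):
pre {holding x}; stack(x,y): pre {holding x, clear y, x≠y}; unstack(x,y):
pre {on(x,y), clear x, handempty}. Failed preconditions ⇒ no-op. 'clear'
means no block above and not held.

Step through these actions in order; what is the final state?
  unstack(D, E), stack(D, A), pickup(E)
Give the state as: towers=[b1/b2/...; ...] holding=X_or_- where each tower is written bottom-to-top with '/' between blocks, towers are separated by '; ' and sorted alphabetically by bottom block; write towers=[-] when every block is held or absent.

step 1 (unstack(D, E)): towers=[A; B; C; E] holding=D
step 2 (stack(D, A)): towers=[A/D; B; C; E] holding=-
step 3 (pickup(E)): towers=[A/D; B; C] holding=E

towers=[A/D; B; C] holding=E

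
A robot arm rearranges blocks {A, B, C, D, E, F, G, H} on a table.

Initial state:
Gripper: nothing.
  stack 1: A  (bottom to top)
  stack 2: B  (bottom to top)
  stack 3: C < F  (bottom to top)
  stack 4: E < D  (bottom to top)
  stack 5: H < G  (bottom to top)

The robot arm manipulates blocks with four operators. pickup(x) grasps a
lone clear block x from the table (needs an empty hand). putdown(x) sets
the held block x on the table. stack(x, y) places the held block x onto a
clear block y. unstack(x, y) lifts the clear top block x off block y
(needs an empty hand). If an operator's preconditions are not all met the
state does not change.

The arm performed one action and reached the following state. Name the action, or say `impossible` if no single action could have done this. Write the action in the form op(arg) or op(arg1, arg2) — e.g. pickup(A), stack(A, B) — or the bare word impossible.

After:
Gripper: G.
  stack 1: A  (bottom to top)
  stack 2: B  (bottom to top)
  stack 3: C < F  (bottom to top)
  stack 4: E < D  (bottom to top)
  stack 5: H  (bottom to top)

unstack(G, H)

target: towers=[A; B; C/F; E/D; H] holding=G
     unstack(G, H) → towers=[A; B; C/F; E/D; H] holding=G  ← match
         pickup(A) → towers=[B; C/F; E/D; H/G] holding=A
         pickup(B) → towers=[A; C/F; E/D; H/G] holding=B
     unstack(F, C) → towers=[A; B; C; E/D; H/G] holding=F
     unstack(D, E) → towers=[A; B; C/F; E; H/G] holding=D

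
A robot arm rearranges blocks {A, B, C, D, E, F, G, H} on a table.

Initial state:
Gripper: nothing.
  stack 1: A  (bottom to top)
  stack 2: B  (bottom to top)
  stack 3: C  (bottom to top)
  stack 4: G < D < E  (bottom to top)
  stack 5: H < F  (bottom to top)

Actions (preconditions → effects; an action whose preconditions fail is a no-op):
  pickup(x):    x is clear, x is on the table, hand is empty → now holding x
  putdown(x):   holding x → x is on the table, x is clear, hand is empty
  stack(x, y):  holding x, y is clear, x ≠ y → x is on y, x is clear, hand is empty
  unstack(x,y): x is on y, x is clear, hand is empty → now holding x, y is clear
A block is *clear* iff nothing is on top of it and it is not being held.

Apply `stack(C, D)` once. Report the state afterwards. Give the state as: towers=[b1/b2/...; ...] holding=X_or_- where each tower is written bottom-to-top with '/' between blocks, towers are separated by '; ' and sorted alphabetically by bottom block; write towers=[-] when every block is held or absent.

towers=[A; B; C; G/D/E; H/F] holding=-

before: towers=[A; B; C; G/D/E; H/F] holding=-
pre[stack(C, D)]: holding(C) no, clear(D) no, C≠D yes
holding(C), clear(D) unmet → stack(C, D) is a no-op
after:  towers=[A; B; C; G/D/E; H/F] holding=-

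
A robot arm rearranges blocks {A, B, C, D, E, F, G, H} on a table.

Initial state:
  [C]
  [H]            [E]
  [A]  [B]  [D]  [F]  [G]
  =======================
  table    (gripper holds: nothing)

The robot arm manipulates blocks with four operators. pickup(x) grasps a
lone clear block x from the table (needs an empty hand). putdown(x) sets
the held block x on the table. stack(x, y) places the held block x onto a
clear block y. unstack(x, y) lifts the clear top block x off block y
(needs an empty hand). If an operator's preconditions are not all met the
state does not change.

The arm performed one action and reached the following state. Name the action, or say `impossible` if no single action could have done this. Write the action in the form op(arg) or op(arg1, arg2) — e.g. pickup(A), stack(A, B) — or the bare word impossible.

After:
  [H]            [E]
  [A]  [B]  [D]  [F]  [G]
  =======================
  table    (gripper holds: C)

target: towers=[A/H; B; D; F/E; G] holding=C
         pickup(G) → towers=[A/H/C; B; D; F/E] holding=G
     unstack(E, F) → towers=[A/H/C; B; D; F; G] holding=E
         pickup(B) → towers=[A/H/C; D; F/E; G] holding=B
         pickup(D) → towers=[A/H/C; B; F/E; G] holding=D
     unstack(C, H) → towers=[A/H; B; D; F/E; G] holding=C  ← match

unstack(C, H)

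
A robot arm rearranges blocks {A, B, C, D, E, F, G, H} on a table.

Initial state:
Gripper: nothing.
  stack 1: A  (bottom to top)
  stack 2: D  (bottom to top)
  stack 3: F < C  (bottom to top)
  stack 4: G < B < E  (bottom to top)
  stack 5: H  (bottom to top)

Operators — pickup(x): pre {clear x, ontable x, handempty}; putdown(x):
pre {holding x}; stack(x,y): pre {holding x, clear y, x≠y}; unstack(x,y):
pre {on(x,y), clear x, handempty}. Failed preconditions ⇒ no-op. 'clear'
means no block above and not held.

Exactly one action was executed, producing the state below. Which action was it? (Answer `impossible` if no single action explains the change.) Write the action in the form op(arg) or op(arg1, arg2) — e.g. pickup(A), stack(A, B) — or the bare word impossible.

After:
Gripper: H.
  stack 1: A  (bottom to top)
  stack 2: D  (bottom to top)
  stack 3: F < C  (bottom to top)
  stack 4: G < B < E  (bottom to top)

target: towers=[A; D; F/C; G/B/E] holding=H
         pickup(A) → towers=[D; F/C; G/B/E; H] holding=A
     unstack(E, B) → towers=[A; D; F/C; G/B; H] holding=E
         pickup(H) → towers=[A; D; F/C; G/B/E] holding=H  ← match
         pickup(D) → towers=[A; F/C; G/B/E; H] holding=D
     unstack(C, F) → towers=[A; D; F; G/B/E; H] holding=C

pickup(H)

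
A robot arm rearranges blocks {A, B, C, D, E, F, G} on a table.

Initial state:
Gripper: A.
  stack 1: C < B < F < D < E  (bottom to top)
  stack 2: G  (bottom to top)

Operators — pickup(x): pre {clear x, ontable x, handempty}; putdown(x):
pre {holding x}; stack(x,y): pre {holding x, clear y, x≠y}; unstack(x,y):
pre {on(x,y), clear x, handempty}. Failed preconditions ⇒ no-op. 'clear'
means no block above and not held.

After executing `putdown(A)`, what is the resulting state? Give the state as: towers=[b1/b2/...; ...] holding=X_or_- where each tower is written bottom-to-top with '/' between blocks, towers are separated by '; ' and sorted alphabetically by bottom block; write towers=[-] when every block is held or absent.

before: towers=[C/B/F/D/E; G] holding=A
pre[putdown(A)]: holding(A) yes
all met → apply putdown(A)
after:  towers=[A; C/B/F/D/E; G] holding=-

towers=[A; C/B/F/D/E; G] holding=-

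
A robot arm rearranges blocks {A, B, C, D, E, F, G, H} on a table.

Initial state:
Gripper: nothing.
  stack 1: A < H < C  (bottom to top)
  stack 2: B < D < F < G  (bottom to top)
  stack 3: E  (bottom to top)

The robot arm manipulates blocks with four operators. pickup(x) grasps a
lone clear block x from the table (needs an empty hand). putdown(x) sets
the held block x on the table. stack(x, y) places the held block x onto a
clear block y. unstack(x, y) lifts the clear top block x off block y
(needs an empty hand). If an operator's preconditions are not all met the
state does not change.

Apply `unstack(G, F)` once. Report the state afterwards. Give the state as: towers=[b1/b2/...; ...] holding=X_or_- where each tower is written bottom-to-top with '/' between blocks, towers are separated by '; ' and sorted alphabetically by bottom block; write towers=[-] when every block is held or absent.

towers=[A/H/C; B/D/F; E] holding=G

before: towers=[A/H/C; B/D/F/G; E] holding=-
pre[unstack(G, F)]: on(G,F) yes, clear(G) yes, handempty yes
all met → apply unstack(G, F)
after:  towers=[A/H/C; B/D/F; E] holding=G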